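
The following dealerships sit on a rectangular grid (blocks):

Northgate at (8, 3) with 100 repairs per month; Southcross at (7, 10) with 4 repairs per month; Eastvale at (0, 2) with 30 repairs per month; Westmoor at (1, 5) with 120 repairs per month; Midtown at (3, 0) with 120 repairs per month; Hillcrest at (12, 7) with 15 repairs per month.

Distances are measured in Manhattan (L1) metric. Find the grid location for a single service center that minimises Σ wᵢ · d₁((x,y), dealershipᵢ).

Manhattan distance separates: Σwᵢ(|x−xᵢ|+|y−yᵢ|) = Σwᵢ|x−xᵢ| + Σwᵢ|y−yᵢ|, so x and y are optimised independently as 1-D weighted medians.
Total weight W = 389; half = 194.5.
x-coordinate, sorted with cumulative weight:
  x=0 (Eastvale, w=30) cum 30
  x=1 (Westmoor, w=120) cum 150
  x=3 (Midtown, w=120) cum 270  ← median
  x=7 (Southcross, w=4) cum 274
  x=8 (Northgate, w=100) cum 374
  x=12 (Hillcrest, w=15) cum 389
⇒ x* = 3
y-coordinate, sorted with cumulative weight:
  y=0 (Midtown, w=120) cum 120
  y=2 (Eastvale, w=30) cum 150
  y=3 (Northgate, w=100) cum 250  ← median
  y=5 (Westmoor, w=120) cum 370
  y=7 (Hillcrest, w=15) cum 385
  y=10 (Southcross, w=4) cum 389
⇒ y* = 3

(3, 3)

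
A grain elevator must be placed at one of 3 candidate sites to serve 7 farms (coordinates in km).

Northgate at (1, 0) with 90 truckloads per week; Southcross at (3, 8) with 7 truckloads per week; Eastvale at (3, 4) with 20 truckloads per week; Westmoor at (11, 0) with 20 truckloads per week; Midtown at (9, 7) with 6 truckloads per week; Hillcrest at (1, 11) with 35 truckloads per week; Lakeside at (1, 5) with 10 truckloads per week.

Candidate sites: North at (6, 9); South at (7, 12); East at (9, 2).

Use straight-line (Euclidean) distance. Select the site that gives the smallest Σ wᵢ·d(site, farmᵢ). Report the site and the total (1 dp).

Total weighted distance at each candidate:
  North (6, 9): total = 1545.4
  South (7, 12): total = 2016.3
  East (9, 2): total = 1521.5
Minimum is at East with total 1521.5 km.

East, total 1521.5 km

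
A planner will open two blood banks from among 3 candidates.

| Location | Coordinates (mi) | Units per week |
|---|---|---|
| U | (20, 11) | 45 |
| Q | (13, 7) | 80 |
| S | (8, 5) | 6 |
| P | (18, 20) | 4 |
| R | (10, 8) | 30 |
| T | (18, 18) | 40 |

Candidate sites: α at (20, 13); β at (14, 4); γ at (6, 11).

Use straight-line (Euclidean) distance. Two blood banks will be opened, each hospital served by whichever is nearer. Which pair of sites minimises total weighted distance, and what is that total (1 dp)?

Evaluate every pair (each demand assigned to the nearer of the two):
  {α, β}: total = 793.7
  {α, γ}: total = 1167.5
  {β, γ}: total = 1470.1
Best pair: {α, β} with total 793.7.

{α, β}, total 793.7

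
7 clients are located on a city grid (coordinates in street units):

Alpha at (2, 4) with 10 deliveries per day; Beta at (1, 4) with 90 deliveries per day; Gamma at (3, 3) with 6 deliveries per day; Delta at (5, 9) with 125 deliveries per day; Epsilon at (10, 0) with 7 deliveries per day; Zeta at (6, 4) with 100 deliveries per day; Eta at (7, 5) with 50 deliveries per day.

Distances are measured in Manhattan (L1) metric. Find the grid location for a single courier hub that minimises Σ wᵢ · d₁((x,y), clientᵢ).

(5, 4)

Manhattan distance separates: Σwᵢ(|x−xᵢ|+|y−yᵢ|) = Σwᵢ|x−xᵢ| + Σwᵢ|y−yᵢ|, so x and y are optimised independently as 1-D weighted medians.
Total weight W = 388; half = 194.
x-coordinate, sorted with cumulative weight:
  x=1 (Beta, w=90) cum 90
  x=2 (Alpha, w=10) cum 100
  x=3 (Gamma, w=6) cum 106
  x=5 (Delta, w=125) cum 231  ← median
  x=6 (Zeta, w=100) cum 331
  x=7 (Eta, w=50) cum 381
  x=10 (Epsilon, w=7) cum 388
⇒ x* = 5
y-coordinate, sorted with cumulative weight:
  y=0 (Epsilon, w=7) cum 7
  y=3 (Gamma, w=6) cum 13
  y=4 (Alpha, w=10) cum 23
  y=4 (Beta, w=90) cum 113
  y=4 (Zeta, w=100) cum 213  ← median
  y=5 (Eta, w=50) cum 263
  y=9 (Delta, w=125) cum 388
⇒ y* = 4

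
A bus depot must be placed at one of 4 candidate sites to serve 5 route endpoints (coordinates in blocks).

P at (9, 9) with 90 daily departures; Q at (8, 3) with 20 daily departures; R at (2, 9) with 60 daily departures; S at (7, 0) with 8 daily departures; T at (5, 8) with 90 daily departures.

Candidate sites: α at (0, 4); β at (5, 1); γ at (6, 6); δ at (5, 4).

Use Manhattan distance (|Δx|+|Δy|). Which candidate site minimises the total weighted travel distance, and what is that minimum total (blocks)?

γ, total 1386 blocks

Total weighted distance at each candidate:
  α (0, 4): total = 2758
  β (5, 1): total = 2494
  γ (6, 6): total = 1386
  δ (5, 4): total = 1778
Minimum is at γ with total 1386 blocks.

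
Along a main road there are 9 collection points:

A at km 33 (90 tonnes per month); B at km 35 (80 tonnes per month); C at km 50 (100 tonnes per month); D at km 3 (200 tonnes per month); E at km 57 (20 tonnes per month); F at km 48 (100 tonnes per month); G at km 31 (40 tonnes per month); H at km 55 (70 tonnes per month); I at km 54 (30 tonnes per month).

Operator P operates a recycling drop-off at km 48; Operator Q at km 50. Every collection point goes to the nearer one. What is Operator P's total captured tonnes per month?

The indifferent point is the midpoint (48+50)/2 = 49; collection points left of it (closer to Operator P at 48) go to Operator P, those right go to Operator Q.
  D at 3 (w=200) → Operator P
  G at 31 (w=40) → Operator P
  A at 33 (w=90) → Operator P
  B at 35 (w=80) → Operator P
  F at 48 (w=100) → Operator P
  C at 50 (w=100) → Operator Q
  I at 54 (w=30) → Operator Q
  H at 55 (w=70) → Operator Q
  E at 57 (w=20) → Operator Q
Operator P captures 510; Operator Q captures 220.

510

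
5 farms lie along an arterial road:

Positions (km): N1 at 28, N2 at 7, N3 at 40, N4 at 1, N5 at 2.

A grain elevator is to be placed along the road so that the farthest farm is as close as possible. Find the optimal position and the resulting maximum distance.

location 20.5, max distance 19.5

The 1-center on a line is the midpoint of the two extreme points: leftmost at 1, rightmost at 40.
Optimal location = (1 + 40)/2 = 20.5; maximum distance = (40 − 1)/2 = 19.5.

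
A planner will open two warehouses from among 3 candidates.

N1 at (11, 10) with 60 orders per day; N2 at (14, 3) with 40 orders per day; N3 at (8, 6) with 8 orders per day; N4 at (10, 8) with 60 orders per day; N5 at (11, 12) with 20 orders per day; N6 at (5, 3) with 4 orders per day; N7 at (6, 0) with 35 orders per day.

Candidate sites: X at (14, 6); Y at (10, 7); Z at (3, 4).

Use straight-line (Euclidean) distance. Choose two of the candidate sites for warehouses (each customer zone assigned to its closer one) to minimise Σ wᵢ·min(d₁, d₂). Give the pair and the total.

Evaluate every pair (each demand assigned to the nearer of the two):
  {Y, Z}: total = 779.8
  {X, Y}: total = 797.4
  {X, Z}: total = 1049.5
Best pair: {Y, Z} with total 779.8.

{Y, Z}, total 779.8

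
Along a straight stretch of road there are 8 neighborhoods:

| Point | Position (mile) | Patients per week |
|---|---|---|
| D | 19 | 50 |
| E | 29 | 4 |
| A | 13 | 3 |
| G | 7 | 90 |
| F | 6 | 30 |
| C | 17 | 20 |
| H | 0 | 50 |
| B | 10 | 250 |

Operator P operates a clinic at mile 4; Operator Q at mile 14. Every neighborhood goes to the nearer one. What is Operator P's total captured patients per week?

170

The indifferent point is the midpoint (4+14)/2 = 9; neighborhoods left of it (closer to Operator P at 4) go to Operator P, those right go to Operator Q.
  H at 0 (w=50) → Operator P
  F at 6 (w=30) → Operator P
  G at 7 (w=90) → Operator P
  B at 10 (w=250) → Operator Q
  A at 13 (w=3) → Operator Q
  C at 17 (w=20) → Operator Q
  D at 19 (w=50) → Operator Q
  E at 29 (w=4) → Operator Q
Operator P captures 170; Operator Q captures 327.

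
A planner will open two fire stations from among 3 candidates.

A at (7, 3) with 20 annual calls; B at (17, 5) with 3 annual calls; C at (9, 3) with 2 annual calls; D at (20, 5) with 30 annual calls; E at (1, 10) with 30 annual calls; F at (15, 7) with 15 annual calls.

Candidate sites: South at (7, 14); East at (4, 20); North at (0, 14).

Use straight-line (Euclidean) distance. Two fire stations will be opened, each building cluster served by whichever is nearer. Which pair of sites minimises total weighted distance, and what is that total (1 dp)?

{South, North}, total 1040.2

Evaluate every pair (each demand assigned to the nearer of the two):
  {South, North}: total = 1040.2
  {South, East}: total = 1132.8
  {East, North}: total = 1376.8
Best pair: {South, North} with total 1040.2.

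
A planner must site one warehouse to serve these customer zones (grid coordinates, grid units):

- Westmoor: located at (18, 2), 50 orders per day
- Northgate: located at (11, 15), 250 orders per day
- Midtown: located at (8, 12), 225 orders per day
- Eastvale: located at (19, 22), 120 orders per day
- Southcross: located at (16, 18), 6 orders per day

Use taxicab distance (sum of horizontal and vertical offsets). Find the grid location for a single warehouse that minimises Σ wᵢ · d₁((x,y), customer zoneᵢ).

(11, 15)

Manhattan distance separates: Σwᵢ(|x−xᵢ|+|y−yᵢ|) = Σwᵢ|x−xᵢ| + Σwᵢ|y−yᵢ|, so x and y are optimised independently as 1-D weighted medians.
Total weight W = 651; half = 325.5.
x-coordinate, sorted with cumulative weight:
  x=8 (Midtown, w=225) cum 225
  x=11 (Northgate, w=250) cum 475  ← median
  x=16 (Southcross, w=6) cum 481
  x=18 (Westmoor, w=50) cum 531
  x=19 (Eastvale, w=120) cum 651
⇒ x* = 11
y-coordinate, sorted with cumulative weight:
  y=2 (Westmoor, w=50) cum 50
  y=12 (Midtown, w=225) cum 275
  y=15 (Northgate, w=250) cum 525  ← median
  y=18 (Southcross, w=6) cum 531
  y=22 (Eastvale, w=120) cum 651
⇒ y* = 15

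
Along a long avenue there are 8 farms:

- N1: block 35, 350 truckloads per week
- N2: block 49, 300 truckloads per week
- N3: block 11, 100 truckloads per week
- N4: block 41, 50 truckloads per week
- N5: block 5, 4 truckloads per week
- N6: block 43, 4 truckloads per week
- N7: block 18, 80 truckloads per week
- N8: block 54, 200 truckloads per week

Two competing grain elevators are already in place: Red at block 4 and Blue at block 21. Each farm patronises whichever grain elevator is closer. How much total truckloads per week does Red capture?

104

The indifferent point is the midpoint (4+21)/2 = 12.5; farms left of it (closer to Red at 4) go to Red, those right go to Blue.
  N5 at 5 (w=4) → Red
  N3 at 11 (w=100) → Red
  N7 at 18 (w=80) → Blue
  N1 at 35 (w=350) → Blue
  N4 at 41 (w=50) → Blue
  N6 at 43 (w=4) → Blue
  N2 at 49 (w=300) → Blue
  N8 at 54 (w=200) → Blue
Red captures 104; Blue captures 984.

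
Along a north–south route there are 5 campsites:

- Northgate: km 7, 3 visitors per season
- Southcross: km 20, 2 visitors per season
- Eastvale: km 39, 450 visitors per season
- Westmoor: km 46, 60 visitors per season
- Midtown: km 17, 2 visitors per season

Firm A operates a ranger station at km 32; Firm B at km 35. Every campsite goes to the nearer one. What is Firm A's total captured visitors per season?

The indifferent point is the midpoint (32+35)/2 = 33.5; campsites left of it (closer to Firm A at 32) go to Firm A, those right go to Firm B.
  Northgate at 7 (w=3) → Firm A
  Midtown at 17 (w=2) → Firm A
  Southcross at 20 (w=2) → Firm A
  Eastvale at 39 (w=450) → Firm B
  Westmoor at 46 (w=60) → Firm B
Firm A captures 7; Firm B captures 510.

7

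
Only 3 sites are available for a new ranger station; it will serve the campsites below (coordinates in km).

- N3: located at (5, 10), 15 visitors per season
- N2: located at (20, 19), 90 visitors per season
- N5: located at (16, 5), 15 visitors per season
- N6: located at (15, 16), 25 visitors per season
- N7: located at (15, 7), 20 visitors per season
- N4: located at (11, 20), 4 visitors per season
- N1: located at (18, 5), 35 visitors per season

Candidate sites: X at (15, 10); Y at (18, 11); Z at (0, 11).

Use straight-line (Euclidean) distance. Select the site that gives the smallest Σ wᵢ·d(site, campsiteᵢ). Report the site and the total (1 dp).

Y, total 1534.0 km

Total weighted distance at each candidate:
  X (15, 10): total = 1610.3
  Y (18, 11): total = 1534.0
  Z (0, 11): total = 3698.2
Minimum is at Y with total 1534.0 km.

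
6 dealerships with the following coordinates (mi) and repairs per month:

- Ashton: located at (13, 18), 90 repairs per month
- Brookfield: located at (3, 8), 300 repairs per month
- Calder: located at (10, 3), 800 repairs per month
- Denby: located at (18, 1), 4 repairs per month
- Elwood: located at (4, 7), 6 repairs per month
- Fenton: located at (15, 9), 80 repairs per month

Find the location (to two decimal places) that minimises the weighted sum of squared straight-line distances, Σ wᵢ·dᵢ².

The minimiser of Σwᵢ‖p−pᵢ‖² is the weighted centroid p* = (Σwᵢpᵢ)/(Σwᵢ).
Σwᵢ = 1280.
Σwᵢxᵢ = 90·13 + 300·3 + 800·10 + 4·18 + 6·4 + 80·15 = 11366.
Σwᵢyᵢ = 90·18 + 300·8 + 800·3 + 4·1 + 6·7 + 80·9 = 7186.
x* = 11366/1280 = 8.88, y* = 7186/1280 = 5.61.

(8.88, 5.61)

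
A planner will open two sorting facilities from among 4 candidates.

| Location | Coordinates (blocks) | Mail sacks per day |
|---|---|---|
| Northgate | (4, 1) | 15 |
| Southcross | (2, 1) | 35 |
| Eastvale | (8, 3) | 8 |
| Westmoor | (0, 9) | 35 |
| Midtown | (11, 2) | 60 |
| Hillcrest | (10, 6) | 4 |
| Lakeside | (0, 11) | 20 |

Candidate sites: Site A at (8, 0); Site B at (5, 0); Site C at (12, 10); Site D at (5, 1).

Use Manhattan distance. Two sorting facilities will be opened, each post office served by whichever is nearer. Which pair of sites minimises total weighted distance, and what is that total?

{Site A, Site D}, total 1231

Evaluate every pair (each demand assigned to the nearer of the two):
  {Site A, Site D}: total = 1231
  {Site C, Site D}: total = 1319
  {Site A, Site B}: total = 1336
  {Site B, Site D}: total = 1375
  {Site A, Site C}: total = 1383
  {Site B, Site C}: total = 1437
Best pair: {Site A, Site D} with total 1231.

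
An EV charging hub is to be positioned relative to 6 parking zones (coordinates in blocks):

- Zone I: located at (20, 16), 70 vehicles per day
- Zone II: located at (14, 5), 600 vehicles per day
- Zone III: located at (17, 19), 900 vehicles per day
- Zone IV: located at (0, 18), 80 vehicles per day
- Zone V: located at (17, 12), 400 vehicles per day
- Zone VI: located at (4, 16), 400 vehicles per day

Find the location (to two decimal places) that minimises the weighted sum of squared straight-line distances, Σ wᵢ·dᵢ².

(13.67, 13.82)

The minimiser of Σwᵢ‖p−pᵢ‖² is the weighted centroid p* = (Σwᵢpᵢ)/(Σwᵢ).
Σwᵢ = 2450.
Σwᵢxᵢ = 70·20 + 600·14 + 900·17 + 80·0 + 400·17 + 400·4 = 33500.
Σwᵢyᵢ = 70·16 + 600·5 + 900·19 + 80·18 + 400·12 + 400·16 = 33860.
x* = 33500/2450 = 13.67, y* = 33860/2450 = 13.82.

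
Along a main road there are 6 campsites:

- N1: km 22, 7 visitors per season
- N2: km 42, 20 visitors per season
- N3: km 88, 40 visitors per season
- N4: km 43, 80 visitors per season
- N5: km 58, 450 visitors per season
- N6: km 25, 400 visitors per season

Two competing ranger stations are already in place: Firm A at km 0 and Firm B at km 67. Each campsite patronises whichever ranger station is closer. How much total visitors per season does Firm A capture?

The indifferent point is the midpoint (0+67)/2 = 33.5; campsites left of it (closer to Firm A at 0) go to Firm A, those right go to Firm B.
  N1 at 22 (w=7) → Firm A
  N6 at 25 (w=400) → Firm A
  N2 at 42 (w=20) → Firm B
  N4 at 43 (w=80) → Firm B
  N5 at 58 (w=450) → Firm B
  N3 at 88 (w=40) → Firm B
Firm A captures 407; Firm B captures 590.

407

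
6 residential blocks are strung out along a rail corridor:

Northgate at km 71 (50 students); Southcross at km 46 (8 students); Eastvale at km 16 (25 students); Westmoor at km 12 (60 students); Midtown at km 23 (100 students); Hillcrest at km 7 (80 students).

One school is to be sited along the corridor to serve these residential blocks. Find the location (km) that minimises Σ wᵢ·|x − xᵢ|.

For a sum of weighted absolute distances on a line, the optimum is the weighted median (not the mean). Total weight W = 323; half-weight = 161.5.
Sort by position and accumulate weight:
  km 7 (Hillcrest, w=80) → cum 80
  km 12 (Westmoor, w=60) → cum 140
  km 16 (Eastvale, w=25) → cum 165  ≥ 161.5 → median here
  km 23 (Midtown, w=100) → cum 265
  km 46 (Southcross, w=8) → cum 273
  km 71 (Northgate, w=50) → cum 323
Optimal location: km 16.

x = 16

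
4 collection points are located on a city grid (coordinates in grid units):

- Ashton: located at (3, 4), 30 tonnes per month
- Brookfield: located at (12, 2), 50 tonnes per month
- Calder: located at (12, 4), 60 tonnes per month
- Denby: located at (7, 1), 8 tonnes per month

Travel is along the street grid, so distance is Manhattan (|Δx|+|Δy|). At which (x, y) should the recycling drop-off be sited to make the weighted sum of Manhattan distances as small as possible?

(12, 4)

Manhattan distance separates: Σwᵢ(|x−xᵢ|+|y−yᵢ|) = Σwᵢ|x−xᵢ| + Σwᵢ|y−yᵢ|, so x and y are optimised independently as 1-D weighted medians.
Total weight W = 148; half = 74.
x-coordinate, sorted with cumulative weight:
  x=3 (Ashton, w=30) cum 30
  x=7 (Denby, w=8) cum 38
  x=12 (Brookfield, w=50) cum 88  ← median
  x=12 (Calder, w=60) cum 148
⇒ x* = 12
y-coordinate, sorted with cumulative weight:
  y=1 (Denby, w=8) cum 8
  y=2 (Brookfield, w=50) cum 58
  y=4 (Ashton, w=30) cum 88  ← median
  y=4 (Calder, w=60) cum 148
⇒ y* = 4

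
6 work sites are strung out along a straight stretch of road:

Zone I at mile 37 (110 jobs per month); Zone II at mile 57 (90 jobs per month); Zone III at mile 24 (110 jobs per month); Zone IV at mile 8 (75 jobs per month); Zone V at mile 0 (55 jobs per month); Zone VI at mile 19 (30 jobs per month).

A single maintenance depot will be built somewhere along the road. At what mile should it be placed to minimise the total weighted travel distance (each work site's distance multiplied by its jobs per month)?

For a sum of weighted absolute distances on a line, the optimum is the weighted median (not the mean). Total weight W = 470; half-weight = 235.
Sort by position and accumulate weight:
  mile 0 (Zone V, w=55) → cum 55
  mile 8 (Zone IV, w=75) → cum 130
  mile 19 (Zone VI, w=30) → cum 160
  mile 24 (Zone III, w=110) → cum 270  ≥ 235 → median here
  mile 37 (Zone I, w=110) → cum 380
  mile 57 (Zone II, w=90) → cum 470
Optimal location: mile 24.

x = 24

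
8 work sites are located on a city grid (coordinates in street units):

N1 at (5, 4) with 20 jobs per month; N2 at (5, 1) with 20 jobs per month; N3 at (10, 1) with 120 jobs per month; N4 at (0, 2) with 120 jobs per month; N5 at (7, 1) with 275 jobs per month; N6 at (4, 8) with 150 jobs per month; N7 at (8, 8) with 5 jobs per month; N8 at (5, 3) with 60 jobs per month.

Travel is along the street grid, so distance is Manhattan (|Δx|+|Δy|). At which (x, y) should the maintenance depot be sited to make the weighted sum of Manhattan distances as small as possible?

(7, 1)

Manhattan distance separates: Σwᵢ(|x−xᵢ|+|y−yᵢ|) = Σwᵢ|x−xᵢ| + Σwᵢ|y−yᵢ|, so x and y are optimised independently as 1-D weighted medians.
Total weight W = 770; half = 385.
x-coordinate, sorted with cumulative weight:
  x=0 (N4, w=120) cum 120
  x=4 (N6, w=150) cum 270
  x=5 (N1, w=20) cum 290
  x=5 (N2, w=20) cum 310
  x=5 (N8, w=60) cum 370
  x=7 (N5, w=275) cum 645  ← median
  x=8 (N7, w=5) cum 650
  x=10 (N3, w=120) cum 770
⇒ x* = 7
y-coordinate, sorted with cumulative weight:
  y=1 (N2, w=20) cum 20
  y=1 (N3, w=120) cum 140
  y=1 (N5, w=275) cum 415  ← median
  y=2 (N4, w=120) cum 535
  y=3 (N8, w=60) cum 595
  y=4 (N1, w=20) cum 615
  y=8 (N6, w=150) cum 765
  y=8 (N7, w=5) cum 770
⇒ y* = 1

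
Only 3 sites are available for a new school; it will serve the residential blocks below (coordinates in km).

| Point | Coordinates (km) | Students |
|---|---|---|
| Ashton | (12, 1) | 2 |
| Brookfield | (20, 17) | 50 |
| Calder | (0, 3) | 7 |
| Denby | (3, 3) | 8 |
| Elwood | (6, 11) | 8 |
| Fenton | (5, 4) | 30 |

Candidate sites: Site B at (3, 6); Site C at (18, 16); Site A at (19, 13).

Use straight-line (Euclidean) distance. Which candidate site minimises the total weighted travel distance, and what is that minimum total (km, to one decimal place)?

Site C, total 1093.1 km

Total weighted distance at each candidate:
  Site B (3, 6): total = 1218.2
  Site C (18, 16): total = 1093.1
  Site A (19, 13): total = 1139.7
Minimum is at Site C with total 1093.1 km.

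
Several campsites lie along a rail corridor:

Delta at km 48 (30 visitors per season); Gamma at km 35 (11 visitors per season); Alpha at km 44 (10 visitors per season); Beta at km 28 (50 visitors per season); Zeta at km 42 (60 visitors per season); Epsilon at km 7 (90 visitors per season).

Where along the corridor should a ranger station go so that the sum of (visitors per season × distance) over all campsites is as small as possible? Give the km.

For a sum of weighted absolute distances on a line, the optimum is the weighted median (not the mean). Total weight W = 251; half-weight = 125.5.
Sort by position and accumulate weight:
  km 7 (Epsilon, w=90) → cum 90
  km 28 (Beta, w=50) → cum 140  ≥ 125.5 → median here
  km 35 (Gamma, w=11) → cum 151
  km 42 (Zeta, w=60) → cum 211
  km 44 (Alpha, w=10) → cum 221
  km 48 (Delta, w=30) → cum 251
Optimal location: km 28.

x = 28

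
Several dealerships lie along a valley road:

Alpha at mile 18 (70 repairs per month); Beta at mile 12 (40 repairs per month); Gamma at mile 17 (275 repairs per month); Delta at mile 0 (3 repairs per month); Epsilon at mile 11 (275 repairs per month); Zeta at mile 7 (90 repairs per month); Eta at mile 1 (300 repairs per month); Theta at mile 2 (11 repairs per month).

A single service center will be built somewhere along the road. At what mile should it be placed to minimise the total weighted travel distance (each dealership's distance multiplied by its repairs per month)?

x = 11

For a sum of weighted absolute distances on a line, the optimum is the weighted median (not the mean). Total weight W = 1064; half-weight = 532.
Sort by position and accumulate weight:
  mile 0 (Delta, w=3) → cum 3
  mile 1 (Eta, w=300) → cum 303
  mile 2 (Theta, w=11) → cum 314
  mile 7 (Zeta, w=90) → cum 404
  mile 11 (Epsilon, w=275) → cum 679  ≥ 532 → median here
  mile 12 (Beta, w=40) → cum 719
  mile 17 (Gamma, w=275) → cum 994
  mile 18 (Alpha, w=70) → cum 1064
Optimal location: mile 11.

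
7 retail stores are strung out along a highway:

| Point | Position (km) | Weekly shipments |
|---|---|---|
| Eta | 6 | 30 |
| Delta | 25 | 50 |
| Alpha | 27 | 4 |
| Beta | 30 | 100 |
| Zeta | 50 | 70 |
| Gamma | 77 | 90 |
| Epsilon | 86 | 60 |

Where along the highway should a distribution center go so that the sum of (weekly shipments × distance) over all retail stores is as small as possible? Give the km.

x = 50

For a sum of weighted absolute distances on a line, the optimum is the weighted median (not the mean). Total weight W = 404; half-weight = 202.
Sort by position and accumulate weight:
  km 6 (Eta, w=30) → cum 30
  km 25 (Delta, w=50) → cum 80
  km 27 (Alpha, w=4) → cum 84
  km 30 (Beta, w=100) → cum 184
  km 50 (Zeta, w=70) → cum 254  ≥ 202 → median here
  km 77 (Gamma, w=90) → cum 344
  km 86 (Epsilon, w=60) → cum 404
Optimal location: km 50.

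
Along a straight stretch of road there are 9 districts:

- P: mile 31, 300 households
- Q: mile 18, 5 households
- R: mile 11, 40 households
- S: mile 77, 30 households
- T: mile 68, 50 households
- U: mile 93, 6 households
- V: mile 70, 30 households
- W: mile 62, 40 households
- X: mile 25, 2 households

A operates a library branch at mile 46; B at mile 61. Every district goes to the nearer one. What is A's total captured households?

347

The indifferent point is the midpoint (46+61)/2 = 53.5; districts left of it (closer to A at 46) go to A, those right go to B.
  R at 11 (w=40) → A
  Q at 18 (w=5) → A
  X at 25 (w=2) → A
  P at 31 (w=300) → A
  W at 62 (w=40) → B
  T at 68 (w=50) → B
  V at 70 (w=30) → B
  S at 77 (w=30) → B
  U at 93 (w=6) → B
A captures 347; B captures 156.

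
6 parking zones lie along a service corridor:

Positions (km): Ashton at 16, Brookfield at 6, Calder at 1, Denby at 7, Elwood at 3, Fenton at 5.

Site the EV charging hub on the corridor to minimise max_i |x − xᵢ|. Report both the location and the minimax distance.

The 1-center on a line is the midpoint of the two extreme points: leftmost at 1, rightmost at 16.
Optimal location = (1 + 16)/2 = 8.5; maximum distance = (16 − 1)/2 = 7.5.

location 8.5, max distance 7.5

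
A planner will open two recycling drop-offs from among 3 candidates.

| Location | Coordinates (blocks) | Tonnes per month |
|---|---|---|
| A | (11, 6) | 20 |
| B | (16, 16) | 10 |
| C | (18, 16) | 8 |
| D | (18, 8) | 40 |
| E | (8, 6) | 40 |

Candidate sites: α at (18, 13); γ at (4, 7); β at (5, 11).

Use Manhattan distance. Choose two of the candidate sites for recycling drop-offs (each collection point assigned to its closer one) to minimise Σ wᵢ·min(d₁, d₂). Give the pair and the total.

{α, γ}, total 634

Evaluate every pair (each demand assigned to the nearer of the two):
  {α, γ}: total = 634
  {α, β}: total = 814
  {γ, β}: total = 1264
Best pair: {α, γ} with total 634.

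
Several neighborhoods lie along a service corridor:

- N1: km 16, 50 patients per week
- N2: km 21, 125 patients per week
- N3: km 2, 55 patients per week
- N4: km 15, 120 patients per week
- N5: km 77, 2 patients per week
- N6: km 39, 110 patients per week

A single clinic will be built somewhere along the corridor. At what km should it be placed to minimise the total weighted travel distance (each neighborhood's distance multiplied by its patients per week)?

x = 21

For a sum of weighted absolute distances on a line, the optimum is the weighted median (not the mean). Total weight W = 462; half-weight = 231.
Sort by position and accumulate weight:
  km 2 (N3, w=55) → cum 55
  km 15 (N4, w=120) → cum 175
  km 16 (N1, w=50) → cum 225
  km 21 (N2, w=125) → cum 350  ≥ 231 → median here
  km 39 (N6, w=110) → cum 460
  km 77 (N5, w=2) → cum 462
Optimal location: km 21.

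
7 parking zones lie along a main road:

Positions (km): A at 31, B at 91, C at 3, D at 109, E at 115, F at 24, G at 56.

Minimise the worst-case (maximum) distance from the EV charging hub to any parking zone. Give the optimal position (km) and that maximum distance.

location 59, max distance 56

The 1-center on a line is the midpoint of the two extreme points: leftmost at 3, rightmost at 115.
Optimal location = (3 + 115)/2 = 59; maximum distance = (115 − 3)/2 = 56.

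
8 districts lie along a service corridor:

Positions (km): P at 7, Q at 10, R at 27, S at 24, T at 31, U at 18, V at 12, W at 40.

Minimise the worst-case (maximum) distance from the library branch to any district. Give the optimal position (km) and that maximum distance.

location 23.5, max distance 16.5

The 1-center on a line is the midpoint of the two extreme points: leftmost at 7, rightmost at 40.
Optimal location = (7 + 40)/2 = 23.5; maximum distance = (40 − 7)/2 = 16.5.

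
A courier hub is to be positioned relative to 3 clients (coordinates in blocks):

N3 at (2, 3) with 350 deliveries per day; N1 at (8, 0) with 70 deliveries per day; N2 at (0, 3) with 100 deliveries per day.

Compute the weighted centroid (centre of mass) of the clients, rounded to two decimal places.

The minimiser of Σwᵢ‖p−pᵢ‖² is the weighted centroid p* = (Σwᵢpᵢ)/(Σwᵢ).
Σwᵢ = 520.
Σwᵢxᵢ = 350·2 + 70·8 + 100·0 = 1260.
Σwᵢyᵢ = 350·3 + 70·0 + 100·3 = 1350.
x* = 1260/520 = 2.42, y* = 1350/520 = 2.60.

(2.42, 2.60)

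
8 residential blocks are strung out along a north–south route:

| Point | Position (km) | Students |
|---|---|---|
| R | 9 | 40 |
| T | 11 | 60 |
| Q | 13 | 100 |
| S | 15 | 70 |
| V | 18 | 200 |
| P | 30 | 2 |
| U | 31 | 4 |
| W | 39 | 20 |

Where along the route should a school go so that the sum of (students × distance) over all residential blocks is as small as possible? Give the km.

x = 15

For a sum of weighted absolute distances on a line, the optimum is the weighted median (not the mean). Total weight W = 496; half-weight = 248.
Sort by position and accumulate weight:
  km 9 (R, w=40) → cum 40
  km 11 (T, w=60) → cum 100
  km 13 (Q, w=100) → cum 200
  km 15 (S, w=70) → cum 270  ≥ 248 → median here
  km 18 (V, w=200) → cum 470
  km 30 (P, w=2) → cum 472
  km 31 (U, w=4) → cum 476
  km 39 (W, w=20) → cum 496
Optimal location: km 15.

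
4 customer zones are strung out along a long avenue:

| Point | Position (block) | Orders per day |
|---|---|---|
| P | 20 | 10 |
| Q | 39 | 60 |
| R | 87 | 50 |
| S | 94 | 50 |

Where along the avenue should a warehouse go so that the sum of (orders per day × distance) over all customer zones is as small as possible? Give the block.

x = 87

For a sum of weighted absolute distances on a line, the optimum is the weighted median (not the mean). Total weight W = 170; half-weight = 85.
Sort by position and accumulate weight:
  block 20 (P, w=10) → cum 10
  block 39 (Q, w=60) → cum 70
  block 87 (R, w=50) → cum 120  ≥ 85 → median here
  block 94 (S, w=50) → cum 170
Optimal location: block 87.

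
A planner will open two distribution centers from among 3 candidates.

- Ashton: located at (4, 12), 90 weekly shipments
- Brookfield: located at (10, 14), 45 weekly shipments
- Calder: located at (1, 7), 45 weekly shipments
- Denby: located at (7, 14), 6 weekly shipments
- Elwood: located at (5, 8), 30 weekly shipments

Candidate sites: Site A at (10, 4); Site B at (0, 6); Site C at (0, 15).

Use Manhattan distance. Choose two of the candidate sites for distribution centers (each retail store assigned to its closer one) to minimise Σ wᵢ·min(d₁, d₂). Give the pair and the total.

{Site B, Site C}, total 1473

Evaluate every pair (each demand assigned to the nearer of the two):
  {Site B, Site C}: total = 1473
  {Site A, Site B}: total = 1728
  {Site A, Site C}: total = 1803
Best pair: {Site B, Site C} with total 1473.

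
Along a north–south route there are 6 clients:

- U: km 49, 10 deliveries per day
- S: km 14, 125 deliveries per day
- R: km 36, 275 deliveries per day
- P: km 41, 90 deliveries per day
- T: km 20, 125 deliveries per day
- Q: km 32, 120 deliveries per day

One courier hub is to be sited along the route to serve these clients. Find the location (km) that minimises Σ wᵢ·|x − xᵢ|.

x = 36

For a sum of weighted absolute distances on a line, the optimum is the weighted median (not the mean). Total weight W = 745; half-weight = 372.5.
Sort by position and accumulate weight:
  km 14 (S, w=125) → cum 125
  km 20 (T, w=125) → cum 250
  km 32 (Q, w=120) → cum 370
  km 36 (R, w=275) → cum 645  ≥ 372.5 → median here
  km 41 (P, w=90) → cum 735
  km 49 (U, w=10) → cum 745
Optimal location: km 36.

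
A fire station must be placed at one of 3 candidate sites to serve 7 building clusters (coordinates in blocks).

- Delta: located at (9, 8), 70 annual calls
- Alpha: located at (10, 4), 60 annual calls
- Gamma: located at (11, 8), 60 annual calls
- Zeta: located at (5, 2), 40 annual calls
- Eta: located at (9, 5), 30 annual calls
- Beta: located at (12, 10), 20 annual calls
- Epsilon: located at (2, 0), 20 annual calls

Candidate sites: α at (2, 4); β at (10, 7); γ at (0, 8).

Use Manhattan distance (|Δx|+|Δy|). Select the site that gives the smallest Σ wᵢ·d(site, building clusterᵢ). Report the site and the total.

Total weighted distance at each candidate:
  α (2, 4): total = 2870
  β (10, 7): total = 1330
  γ (0, 8): total = 3410
Minimum is at β with total 1330 blocks.

β, total 1330 blocks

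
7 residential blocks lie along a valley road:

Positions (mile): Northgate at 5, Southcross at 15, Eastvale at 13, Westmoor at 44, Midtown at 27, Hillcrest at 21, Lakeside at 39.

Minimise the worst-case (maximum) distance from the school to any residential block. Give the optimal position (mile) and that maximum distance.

location 24.5, max distance 19.5

The 1-center on a line is the midpoint of the two extreme points: leftmost at 5, rightmost at 44.
Optimal location = (5 + 44)/2 = 24.5; maximum distance = (44 − 5)/2 = 19.5.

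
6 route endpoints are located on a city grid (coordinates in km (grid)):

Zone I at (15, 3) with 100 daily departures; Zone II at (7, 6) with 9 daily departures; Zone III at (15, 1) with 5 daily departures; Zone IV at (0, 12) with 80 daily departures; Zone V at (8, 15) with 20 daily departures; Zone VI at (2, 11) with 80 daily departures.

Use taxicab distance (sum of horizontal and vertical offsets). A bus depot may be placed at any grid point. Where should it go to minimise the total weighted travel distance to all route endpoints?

(2, 11)

Manhattan distance separates: Σwᵢ(|x−xᵢ|+|y−yᵢ|) = Σwᵢ|x−xᵢ| + Σwᵢ|y−yᵢ|, so x and y are optimised independently as 1-D weighted medians.
Total weight W = 294; half = 147.
x-coordinate, sorted with cumulative weight:
  x=0 (Zone IV, w=80) cum 80
  x=2 (Zone VI, w=80) cum 160  ← median
  x=7 (Zone II, w=9) cum 169
  x=8 (Zone V, w=20) cum 189
  x=15 (Zone I, w=100) cum 289
  x=15 (Zone III, w=5) cum 294
⇒ x* = 2
y-coordinate, sorted with cumulative weight:
  y=1 (Zone III, w=5) cum 5
  y=3 (Zone I, w=100) cum 105
  y=6 (Zone II, w=9) cum 114
  y=11 (Zone VI, w=80) cum 194  ← median
  y=12 (Zone IV, w=80) cum 274
  y=15 (Zone V, w=20) cum 294
⇒ y* = 11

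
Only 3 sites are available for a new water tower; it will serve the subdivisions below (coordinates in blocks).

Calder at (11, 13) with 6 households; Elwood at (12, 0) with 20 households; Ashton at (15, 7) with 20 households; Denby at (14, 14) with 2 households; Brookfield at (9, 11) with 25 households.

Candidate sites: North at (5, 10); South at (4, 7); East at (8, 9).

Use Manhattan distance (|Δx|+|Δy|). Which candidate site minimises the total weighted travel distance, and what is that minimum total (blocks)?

East, total 579 blocks

Total weighted distance at each candidate:
  North (5, 10): total = 805
  South (4, 7): total = 857
  East (8, 9): total = 579
Minimum is at East with total 579 blocks.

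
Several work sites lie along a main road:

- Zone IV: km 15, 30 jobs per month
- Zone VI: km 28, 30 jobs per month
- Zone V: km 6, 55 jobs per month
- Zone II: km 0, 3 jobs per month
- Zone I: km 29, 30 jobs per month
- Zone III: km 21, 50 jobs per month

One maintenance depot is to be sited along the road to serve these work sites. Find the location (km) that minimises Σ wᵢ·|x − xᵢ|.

x = 21

For a sum of weighted absolute distances on a line, the optimum is the weighted median (not the mean). Total weight W = 198; half-weight = 99.
Sort by position and accumulate weight:
  km 0 (Zone II, w=3) → cum 3
  km 6 (Zone V, w=55) → cum 58
  km 15 (Zone IV, w=30) → cum 88
  km 21 (Zone III, w=50) → cum 138  ≥ 99 → median here
  km 28 (Zone VI, w=30) → cum 168
  km 29 (Zone I, w=30) → cum 198
Optimal location: km 21.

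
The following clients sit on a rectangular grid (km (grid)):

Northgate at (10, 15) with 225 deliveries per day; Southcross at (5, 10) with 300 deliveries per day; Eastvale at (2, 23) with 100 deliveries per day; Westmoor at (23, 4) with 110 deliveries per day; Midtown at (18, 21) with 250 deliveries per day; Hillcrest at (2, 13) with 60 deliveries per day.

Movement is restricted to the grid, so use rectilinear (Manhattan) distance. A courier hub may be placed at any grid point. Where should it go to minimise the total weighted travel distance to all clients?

Manhattan distance separates: Σwᵢ(|x−xᵢ|+|y−yᵢ|) = Σwᵢ|x−xᵢ| + Σwᵢ|y−yᵢ|, so x and y are optimised independently as 1-D weighted medians.
Total weight W = 1045; half = 522.5.
x-coordinate, sorted with cumulative weight:
  x=2 (Eastvale, w=100) cum 100
  x=2 (Hillcrest, w=60) cum 160
  x=5 (Southcross, w=300) cum 460
  x=10 (Northgate, w=225) cum 685  ← median
  x=18 (Midtown, w=250) cum 935
  x=23 (Westmoor, w=110) cum 1045
⇒ x* = 10
y-coordinate, sorted with cumulative weight:
  y=4 (Westmoor, w=110) cum 110
  y=10 (Southcross, w=300) cum 410
  y=13 (Hillcrest, w=60) cum 470
  y=15 (Northgate, w=225) cum 695  ← median
  y=21 (Midtown, w=250) cum 945
  y=23 (Eastvale, w=100) cum 1045
⇒ y* = 15

(10, 15)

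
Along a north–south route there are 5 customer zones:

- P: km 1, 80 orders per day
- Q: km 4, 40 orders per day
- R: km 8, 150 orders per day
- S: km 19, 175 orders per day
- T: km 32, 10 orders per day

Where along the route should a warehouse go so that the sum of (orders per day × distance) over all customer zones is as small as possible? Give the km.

For a sum of weighted absolute distances on a line, the optimum is the weighted median (not the mean). Total weight W = 455; half-weight = 227.5.
Sort by position and accumulate weight:
  km 1 (P, w=80) → cum 80
  km 4 (Q, w=40) → cum 120
  km 8 (R, w=150) → cum 270  ≥ 227.5 → median here
  km 19 (S, w=175) → cum 445
  km 32 (T, w=10) → cum 455
Optimal location: km 8.

x = 8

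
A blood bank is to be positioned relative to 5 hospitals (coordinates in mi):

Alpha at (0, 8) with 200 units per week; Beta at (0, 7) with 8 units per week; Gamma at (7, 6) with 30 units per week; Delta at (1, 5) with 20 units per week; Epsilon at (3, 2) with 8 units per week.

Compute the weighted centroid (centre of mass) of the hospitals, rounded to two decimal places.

(0.95, 7.34)

The minimiser of Σwᵢ‖p−pᵢ‖² is the weighted centroid p* = (Σwᵢpᵢ)/(Σwᵢ).
Σwᵢ = 266.
Σwᵢxᵢ = 200·0 + 8·0 + 30·7 + 20·1 + 8·3 = 254.
Σwᵢyᵢ = 200·8 + 8·7 + 30·6 + 20·5 + 8·2 = 1952.
x* = 254/266 = 0.95, y* = 1952/266 = 7.34.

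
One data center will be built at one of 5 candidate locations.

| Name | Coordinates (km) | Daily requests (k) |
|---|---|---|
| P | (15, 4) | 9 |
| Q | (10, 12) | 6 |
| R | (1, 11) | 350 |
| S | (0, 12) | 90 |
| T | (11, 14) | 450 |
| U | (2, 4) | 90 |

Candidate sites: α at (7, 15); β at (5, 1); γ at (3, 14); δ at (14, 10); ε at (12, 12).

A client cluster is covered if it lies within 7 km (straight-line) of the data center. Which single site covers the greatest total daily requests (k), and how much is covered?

Coverage radius r = 7 km; a point is covered iff (Δx)²+(Δy)² ≤ 7² = 49.
  α (7, 15): covers {Q, T} → 456
  β (5, 1): covers {U} → 90
  γ (3, 14): covers {R, S} → 440
  δ (14, 10): covers {P, Q, T} → 465
  ε (12, 12): covers {Q, T} → 456
Maximum coverage at δ: 465 daily requests (k).

δ, covering 465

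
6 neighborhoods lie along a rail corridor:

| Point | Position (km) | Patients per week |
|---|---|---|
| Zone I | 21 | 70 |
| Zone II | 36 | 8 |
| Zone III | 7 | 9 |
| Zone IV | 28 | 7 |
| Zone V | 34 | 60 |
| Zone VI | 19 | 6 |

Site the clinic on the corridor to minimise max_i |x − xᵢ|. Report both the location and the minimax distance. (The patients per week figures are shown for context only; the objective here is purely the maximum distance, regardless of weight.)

The 1-center on a line is the midpoint of the two extreme points: leftmost at 7, rightmost at 36.
Optimal location = (7 + 36)/2 = 21.5; maximum distance = (36 − 7)/2 = 14.5.

location 21.5, max distance 14.5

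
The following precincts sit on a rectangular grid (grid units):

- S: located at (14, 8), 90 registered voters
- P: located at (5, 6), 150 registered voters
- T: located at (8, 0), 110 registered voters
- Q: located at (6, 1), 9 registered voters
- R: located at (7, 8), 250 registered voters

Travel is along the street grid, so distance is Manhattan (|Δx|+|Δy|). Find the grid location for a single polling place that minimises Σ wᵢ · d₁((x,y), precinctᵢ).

(7, 8)

Manhattan distance separates: Σwᵢ(|x−xᵢ|+|y−yᵢ|) = Σwᵢ|x−xᵢ| + Σwᵢ|y−yᵢ|, so x and y are optimised independently as 1-D weighted medians.
Total weight W = 609; half = 304.5.
x-coordinate, sorted with cumulative weight:
  x=5 (P, w=150) cum 150
  x=6 (Q, w=9) cum 159
  x=7 (R, w=250) cum 409  ← median
  x=8 (T, w=110) cum 519
  x=14 (S, w=90) cum 609
⇒ x* = 7
y-coordinate, sorted with cumulative weight:
  y=0 (T, w=110) cum 110
  y=1 (Q, w=9) cum 119
  y=6 (P, w=150) cum 269
  y=8 (S, w=90) cum 359  ← median
  y=8 (R, w=250) cum 609
⇒ y* = 8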